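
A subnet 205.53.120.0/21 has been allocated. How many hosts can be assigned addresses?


Host bits = 32 - 21 = 11
Total addresses = 2^11 = 2048
Usable = total - 2 (network and broadcast)
Usable hosts: 2046


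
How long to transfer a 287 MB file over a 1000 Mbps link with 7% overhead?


Effective throughput = 1000 * (1 - 7/100) = 930.0 Mbps
File size in Mb = 287 * 8 = 2296 Mb
Time = 2296 / 930.0
Time = 2.4688 seconds


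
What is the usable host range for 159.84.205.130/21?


Network: 159.84.200.0
Broadcast: 159.84.207.255
First usable = network + 1
Last usable = broadcast - 1
Range: 159.84.200.1 to 159.84.207.254


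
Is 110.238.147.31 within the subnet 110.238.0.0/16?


Subnet network: 110.238.0.0
Test IP AND mask: 110.238.0.0
Yes, 110.238.147.31 is in 110.238.0.0/16


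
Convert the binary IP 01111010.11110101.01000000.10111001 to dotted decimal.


01111010 = 122
11110101 = 245
01000000 = 64
10111001 = 185
IP: 122.245.64.185


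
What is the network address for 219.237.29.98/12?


IP:   11011011.11101101.00011101.01100010
Mask: 11111111.11110000.00000000.00000000
AND operation:
Net:  11011011.11100000.00000000.00000000
Network: 219.224.0.0/12


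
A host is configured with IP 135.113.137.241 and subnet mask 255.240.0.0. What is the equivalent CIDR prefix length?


Binary: 11111111.11110000.00000000.00000000
Count leading 1s
Prefix: /12


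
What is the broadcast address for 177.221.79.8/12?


Network: 177.208.0.0/12
Host bits = 20
Set all host bits to 1:
Broadcast: 177.223.255.255


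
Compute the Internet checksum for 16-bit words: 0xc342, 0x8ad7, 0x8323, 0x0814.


Sum all words (with carry folding):
+ 0xc342 = 0xc342
+ 0x8ad7 = 0x4e1a
+ 0x8323 = 0xd13d
+ 0x0814 = 0xd951
One's complement: ~0xd951
Checksum = 0x26ae


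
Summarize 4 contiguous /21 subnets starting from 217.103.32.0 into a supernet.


Original prefix: /21
Number of subnets: 4 = 2^2
New prefix = 21 - 2 = 19
Supernet: 217.103.32.0/19


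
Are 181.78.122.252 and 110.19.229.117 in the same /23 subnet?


Mask: 255.255.254.0
181.78.122.252 AND mask = 181.78.122.0
110.19.229.117 AND mask = 110.19.228.0
No, different subnets (181.78.122.0 vs 110.19.228.0)


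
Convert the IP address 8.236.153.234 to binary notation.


8 = 00001000
236 = 11101100
153 = 10011001
234 = 11101010
Binary: 00001000.11101100.10011001.11101010


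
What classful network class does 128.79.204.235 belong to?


First octet: 128
Binary: 10000000
10xxxxxx -> Class B (128-191)
Class B, default mask 255.255.0.0 (/16)


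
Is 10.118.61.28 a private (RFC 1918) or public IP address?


RFC 1918 private ranges:
  10.0.0.0/8 (10.0.0.0 - 10.255.255.255)
  172.16.0.0/12 (172.16.0.0 - 172.31.255.255)
  192.168.0.0/16 (192.168.0.0 - 192.168.255.255)
Private (in 10.0.0.0/8)


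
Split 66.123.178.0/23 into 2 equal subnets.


New prefix = 23 + 1 = 24
Each subnet has 256 addresses
  66.123.178.0/24
  66.123.179.0/24
Subnets: 66.123.178.0/24, 66.123.179.0/24


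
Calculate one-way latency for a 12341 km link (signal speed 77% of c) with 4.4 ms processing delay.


Speed = 0.77 * 3e5 km/s = 231000 km/s
Propagation delay = 12341 / 231000 = 0.0534 s = 53.4242 ms
Processing delay = 4.4 ms
Total one-way latency = 57.8242 ms


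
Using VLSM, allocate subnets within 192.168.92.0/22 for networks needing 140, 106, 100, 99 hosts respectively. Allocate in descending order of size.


140 hosts -> /24 (254 usable): 192.168.92.0/24
106 hosts -> /25 (126 usable): 192.168.93.0/25
100 hosts -> /25 (126 usable): 192.168.93.128/25
99 hosts -> /25 (126 usable): 192.168.94.0/25
Allocation: 192.168.92.0/24 (140 hosts, 254 usable); 192.168.93.0/25 (106 hosts, 126 usable); 192.168.93.128/25 (100 hosts, 126 usable); 192.168.94.0/25 (99 hosts, 126 usable)


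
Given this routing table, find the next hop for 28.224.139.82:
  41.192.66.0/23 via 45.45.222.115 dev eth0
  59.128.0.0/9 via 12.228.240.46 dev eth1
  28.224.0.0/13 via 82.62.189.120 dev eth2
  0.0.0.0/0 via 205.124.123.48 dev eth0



Longest prefix match for 28.224.139.82:
  /23 41.192.66.0: no
  /9 59.128.0.0: no
  /13 28.224.0.0: MATCH
  /0 0.0.0.0: MATCH
Selected: next-hop 82.62.189.120 via eth2 (matched /13)


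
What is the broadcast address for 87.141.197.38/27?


Network: 87.141.197.32/27
Host bits = 5
Set all host bits to 1:
Broadcast: 87.141.197.63


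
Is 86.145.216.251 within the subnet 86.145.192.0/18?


Subnet network: 86.145.192.0
Test IP AND mask: 86.145.192.0
Yes, 86.145.216.251 is in 86.145.192.0/18


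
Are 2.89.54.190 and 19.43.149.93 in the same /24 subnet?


Mask: 255.255.255.0
2.89.54.190 AND mask = 2.89.54.0
19.43.149.93 AND mask = 19.43.149.0
No, different subnets (2.89.54.0 vs 19.43.149.0)


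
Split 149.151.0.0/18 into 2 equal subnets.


New prefix = 18 + 1 = 19
Each subnet has 8192 addresses
  149.151.0.0/19
  149.151.32.0/19
Subnets: 149.151.0.0/19, 149.151.32.0/19


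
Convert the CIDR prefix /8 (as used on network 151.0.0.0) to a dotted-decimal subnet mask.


/8 means 8 network bits, 24 host bits
Binary: 11111111000000000000000000000000
Mask: 255.0.0.0


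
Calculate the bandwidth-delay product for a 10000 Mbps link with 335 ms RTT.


BDP = bandwidth * RTT
= 10000 Mbps * 335 ms
= 10000 * 1e6 * 335 / 1000 bits
= 3350000000 bits
= 418750000 bytes
= 408935.5469 KB
BDP = 3350000000 bits (418750000 bytes)


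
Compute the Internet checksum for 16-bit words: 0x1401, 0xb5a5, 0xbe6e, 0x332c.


Sum all words (with carry folding):
+ 0x1401 = 0x1401
+ 0xb5a5 = 0xc9a6
+ 0xbe6e = 0x8815
+ 0x332c = 0xbb41
One's complement: ~0xbb41
Checksum = 0x44be


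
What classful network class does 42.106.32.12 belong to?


First octet: 42
Binary: 00101010
0xxxxxxx -> Class A (1-126)
Class A, default mask 255.0.0.0 (/8)


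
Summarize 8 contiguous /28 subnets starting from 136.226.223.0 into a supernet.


Original prefix: /28
Number of subnets: 8 = 2^3
New prefix = 28 - 3 = 25
Supernet: 136.226.223.0/25


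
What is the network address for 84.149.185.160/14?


IP:   01010100.10010101.10111001.10100000
Mask: 11111111.11111100.00000000.00000000
AND operation:
Net:  01010100.10010100.00000000.00000000
Network: 84.148.0.0/14


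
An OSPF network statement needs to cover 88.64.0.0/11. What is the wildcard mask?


Subnet mask: 255.224.0.0
Wildcard = 255.255.255.255 - subnet mask
255 - 255 = 0
255 - 224 = 31
255 - 0 = 255
255 - 0 = 255
Wildcard: 0.31.255.255


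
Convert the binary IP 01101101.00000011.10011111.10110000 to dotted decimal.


01101101 = 109
00000011 = 3
10011111 = 159
10110000 = 176
IP: 109.3.159.176


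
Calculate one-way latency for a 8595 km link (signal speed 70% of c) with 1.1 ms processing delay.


Speed = 0.7 * 3e5 km/s = 210000 km/s
Propagation delay = 8595 / 210000 = 0.0409 s = 40.9286 ms
Processing delay = 1.1 ms
Total one-way latency = 42.0286 ms


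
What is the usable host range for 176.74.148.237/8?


Network: 176.0.0.0
Broadcast: 176.255.255.255
First usable = network + 1
Last usable = broadcast - 1
Range: 176.0.0.1 to 176.255.255.254


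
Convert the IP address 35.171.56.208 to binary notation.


35 = 00100011
171 = 10101011
56 = 00111000
208 = 11010000
Binary: 00100011.10101011.00111000.11010000


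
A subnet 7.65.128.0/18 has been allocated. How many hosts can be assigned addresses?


Host bits = 32 - 18 = 14
Total addresses = 2^14 = 16384
Usable = total - 2 (network and broadcast)
Usable hosts: 16382


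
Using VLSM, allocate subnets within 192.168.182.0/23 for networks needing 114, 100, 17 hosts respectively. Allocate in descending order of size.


114 hosts -> /25 (126 usable): 192.168.182.0/25
100 hosts -> /25 (126 usable): 192.168.182.128/25
17 hosts -> /27 (30 usable): 192.168.183.0/27
Allocation: 192.168.182.0/25 (114 hosts, 126 usable); 192.168.182.128/25 (100 hosts, 126 usable); 192.168.183.0/27 (17 hosts, 30 usable)


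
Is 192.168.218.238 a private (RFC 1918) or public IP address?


RFC 1918 private ranges:
  10.0.0.0/8 (10.0.0.0 - 10.255.255.255)
  172.16.0.0/12 (172.16.0.0 - 172.31.255.255)
  192.168.0.0/16 (192.168.0.0 - 192.168.255.255)
Private (in 192.168.0.0/16)


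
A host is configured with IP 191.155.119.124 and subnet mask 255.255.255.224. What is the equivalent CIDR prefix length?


Binary: 11111111.11111111.11111111.11100000
Count leading 1s
Prefix: /27


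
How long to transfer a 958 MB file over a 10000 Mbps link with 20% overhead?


Effective throughput = 10000 * (1 - 20/100) = 8000 Mbps
File size in Mb = 958 * 8 = 7664 Mb
Time = 7664 / 8000
Time = 0.958 seconds


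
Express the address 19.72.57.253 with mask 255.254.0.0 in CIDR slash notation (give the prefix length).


Binary: 11111111.11111110.00000000.00000000
Count leading 1s
Prefix: /15


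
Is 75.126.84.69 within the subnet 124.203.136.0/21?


Subnet network: 124.203.136.0
Test IP AND mask: 75.126.80.0
No, 75.126.84.69 is not in 124.203.136.0/21


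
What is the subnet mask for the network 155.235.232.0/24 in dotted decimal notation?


/24 means 24 network bits, 8 host bits
Binary: 11111111111111111111111100000000
Mask: 255.255.255.0


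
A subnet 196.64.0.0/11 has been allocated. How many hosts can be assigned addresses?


Host bits = 32 - 11 = 21
Total addresses = 2^21 = 2097152
Usable = total - 2 (network and broadcast)
Usable hosts: 2097150


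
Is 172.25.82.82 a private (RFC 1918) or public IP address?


RFC 1918 private ranges:
  10.0.0.0/8 (10.0.0.0 - 10.255.255.255)
  172.16.0.0/12 (172.16.0.0 - 172.31.255.255)
  192.168.0.0/16 (192.168.0.0 - 192.168.255.255)
Private (in 172.16.0.0/12)


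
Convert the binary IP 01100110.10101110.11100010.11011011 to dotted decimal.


01100110 = 102
10101110 = 174
11100010 = 226
11011011 = 219
IP: 102.174.226.219


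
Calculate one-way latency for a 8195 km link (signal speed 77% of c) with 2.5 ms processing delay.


Speed = 0.77 * 3e5 km/s = 231000 km/s
Propagation delay = 8195 / 231000 = 0.0355 s = 35.4762 ms
Processing delay = 2.5 ms
Total one-way latency = 37.9762 ms


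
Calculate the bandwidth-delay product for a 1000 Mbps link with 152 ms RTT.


BDP = bandwidth * RTT
= 1000 Mbps * 152 ms
= 1000 * 1e6 * 152 / 1000 bits
= 152000000 bits
= 19000000 bytes
= 18554.6875 KB
BDP = 152000000 bits (19000000 bytes)


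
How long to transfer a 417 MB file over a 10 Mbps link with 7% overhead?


Effective throughput = 10 * (1 - 7/100) = 9.3 Mbps
File size in Mb = 417 * 8 = 3336 Mb
Time = 3336 / 9.3
Time = 358.7097 seconds


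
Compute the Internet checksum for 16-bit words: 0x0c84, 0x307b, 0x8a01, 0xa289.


Sum all words (with carry folding):
+ 0x0c84 = 0x0c84
+ 0x307b = 0x3cff
+ 0x8a01 = 0xc700
+ 0xa289 = 0x698a
One's complement: ~0x698a
Checksum = 0x9675


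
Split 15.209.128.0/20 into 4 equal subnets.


New prefix = 20 + 2 = 22
Each subnet has 1024 addresses
  15.209.128.0/22
  15.209.132.0/22
  15.209.136.0/22
  15.209.140.0/22
Subnets: 15.209.128.0/22, 15.209.132.0/22, 15.209.136.0/22, 15.209.140.0/22


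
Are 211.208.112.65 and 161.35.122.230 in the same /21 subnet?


Mask: 255.255.248.0
211.208.112.65 AND mask = 211.208.112.0
161.35.122.230 AND mask = 161.35.120.0
No, different subnets (211.208.112.0 vs 161.35.120.0)


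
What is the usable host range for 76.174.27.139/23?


Network: 76.174.26.0
Broadcast: 76.174.27.255
First usable = network + 1
Last usable = broadcast - 1
Range: 76.174.26.1 to 76.174.27.254


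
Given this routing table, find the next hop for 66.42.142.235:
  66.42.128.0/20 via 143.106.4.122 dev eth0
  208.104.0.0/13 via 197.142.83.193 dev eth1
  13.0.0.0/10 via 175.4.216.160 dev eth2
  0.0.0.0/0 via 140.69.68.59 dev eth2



Longest prefix match for 66.42.142.235:
  /20 66.42.128.0: MATCH
  /13 208.104.0.0: no
  /10 13.0.0.0: no
  /0 0.0.0.0: MATCH
Selected: next-hop 143.106.4.122 via eth0 (matched /20)


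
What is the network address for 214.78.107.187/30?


IP:   11010110.01001110.01101011.10111011
Mask: 11111111.11111111.11111111.11111100
AND operation:
Net:  11010110.01001110.01101011.10111000
Network: 214.78.107.184/30


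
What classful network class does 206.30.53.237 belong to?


First octet: 206
Binary: 11001110
110xxxxx -> Class C (192-223)
Class C, default mask 255.255.255.0 (/24)


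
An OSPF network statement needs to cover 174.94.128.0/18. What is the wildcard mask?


Subnet mask: 255.255.192.0
Wildcard = 255.255.255.255 - subnet mask
255 - 255 = 0
255 - 255 = 0
255 - 192 = 63
255 - 0 = 255
Wildcard: 0.0.63.255


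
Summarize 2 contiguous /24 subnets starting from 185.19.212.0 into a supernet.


Original prefix: /24
Number of subnets: 2 = 2^1
New prefix = 24 - 1 = 23
Supernet: 185.19.212.0/23


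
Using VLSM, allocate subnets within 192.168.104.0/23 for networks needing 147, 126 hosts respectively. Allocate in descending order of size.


147 hosts -> /24 (254 usable): 192.168.104.0/24
126 hosts -> /25 (126 usable): 192.168.105.0/25
Allocation: 192.168.104.0/24 (147 hosts, 254 usable); 192.168.105.0/25 (126 hosts, 126 usable)


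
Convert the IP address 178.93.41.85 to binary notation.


178 = 10110010
93 = 01011101
41 = 00101001
85 = 01010101
Binary: 10110010.01011101.00101001.01010101


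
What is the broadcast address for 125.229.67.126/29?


Network: 125.229.67.120/29
Host bits = 3
Set all host bits to 1:
Broadcast: 125.229.67.127


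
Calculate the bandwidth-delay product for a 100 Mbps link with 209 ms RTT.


BDP = bandwidth * RTT
= 100 Mbps * 209 ms
= 100 * 1e6 * 209 / 1000 bits
= 20900000 bits
= 2612500 bytes
= 2551.2695 KB
BDP = 20900000 bits (2612500 bytes)


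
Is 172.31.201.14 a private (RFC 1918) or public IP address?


RFC 1918 private ranges:
  10.0.0.0/8 (10.0.0.0 - 10.255.255.255)
  172.16.0.0/12 (172.16.0.0 - 172.31.255.255)
  192.168.0.0/16 (192.168.0.0 - 192.168.255.255)
Private (in 172.16.0.0/12)


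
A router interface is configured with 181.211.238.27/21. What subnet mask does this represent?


/21 means 21 network bits, 11 host bits
Binary: 11111111111111111111100000000000
Mask: 255.255.248.0


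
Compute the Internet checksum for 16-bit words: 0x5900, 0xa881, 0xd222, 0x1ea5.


Sum all words (with carry folding):
+ 0x5900 = 0x5900
+ 0xa881 = 0x0182
+ 0xd222 = 0xd3a4
+ 0x1ea5 = 0xf249
One's complement: ~0xf249
Checksum = 0x0db6


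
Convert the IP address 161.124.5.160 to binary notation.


161 = 10100001
124 = 01111100
5 = 00000101
160 = 10100000
Binary: 10100001.01111100.00000101.10100000


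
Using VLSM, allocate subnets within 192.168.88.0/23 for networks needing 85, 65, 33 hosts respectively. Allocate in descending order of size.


85 hosts -> /25 (126 usable): 192.168.88.0/25
65 hosts -> /25 (126 usable): 192.168.88.128/25
33 hosts -> /26 (62 usable): 192.168.89.0/26
Allocation: 192.168.88.0/25 (85 hosts, 126 usable); 192.168.88.128/25 (65 hosts, 126 usable); 192.168.89.0/26 (33 hosts, 62 usable)


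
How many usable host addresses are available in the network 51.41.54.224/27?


Host bits = 32 - 27 = 5
Total addresses = 2^5 = 32
Usable = total - 2 (network and broadcast)
Usable hosts: 30


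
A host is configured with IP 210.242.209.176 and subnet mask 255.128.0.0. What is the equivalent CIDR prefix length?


Binary: 11111111.10000000.00000000.00000000
Count leading 1s
Prefix: /9


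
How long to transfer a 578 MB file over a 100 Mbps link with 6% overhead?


Effective throughput = 100 * (1 - 6/100) = 94 Mbps
File size in Mb = 578 * 8 = 4624 Mb
Time = 4624 / 94
Time = 49.1915 seconds


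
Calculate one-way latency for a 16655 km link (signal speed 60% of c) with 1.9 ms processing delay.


Speed = 0.6 * 3e5 km/s = 180000 km/s
Propagation delay = 16655 / 180000 = 0.0925 s = 92.5278 ms
Processing delay = 1.9 ms
Total one-way latency = 94.4278 ms


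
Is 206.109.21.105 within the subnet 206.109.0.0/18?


Subnet network: 206.109.0.0
Test IP AND mask: 206.109.0.0
Yes, 206.109.21.105 is in 206.109.0.0/18


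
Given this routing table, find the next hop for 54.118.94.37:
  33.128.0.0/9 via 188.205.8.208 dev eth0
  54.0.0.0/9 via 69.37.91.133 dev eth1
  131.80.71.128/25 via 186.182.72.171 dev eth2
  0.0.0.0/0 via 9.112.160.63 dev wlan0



Longest prefix match for 54.118.94.37:
  /9 33.128.0.0: no
  /9 54.0.0.0: MATCH
  /25 131.80.71.128: no
  /0 0.0.0.0: MATCH
Selected: next-hop 69.37.91.133 via eth1 (matched /9)


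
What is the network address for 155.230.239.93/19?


IP:   10011011.11100110.11101111.01011101
Mask: 11111111.11111111.11100000.00000000
AND operation:
Net:  10011011.11100110.11100000.00000000
Network: 155.230.224.0/19


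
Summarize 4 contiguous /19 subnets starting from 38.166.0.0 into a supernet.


Original prefix: /19
Number of subnets: 4 = 2^2
New prefix = 19 - 2 = 17
Supernet: 38.166.0.0/17


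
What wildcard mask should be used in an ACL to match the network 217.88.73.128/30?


Subnet mask: 255.255.255.252
Wildcard = 255.255.255.255 - subnet mask
255 - 255 = 0
255 - 255 = 0
255 - 255 = 0
255 - 252 = 3
Wildcard: 0.0.0.3


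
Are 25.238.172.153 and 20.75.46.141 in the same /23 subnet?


Mask: 255.255.254.0
25.238.172.153 AND mask = 25.238.172.0
20.75.46.141 AND mask = 20.75.46.0
No, different subnets (25.238.172.0 vs 20.75.46.0)


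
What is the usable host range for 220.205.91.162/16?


Network: 220.205.0.0
Broadcast: 220.205.255.255
First usable = network + 1
Last usable = broadcast - 1
Range: 220.205.0.1 to 220.205.255.254


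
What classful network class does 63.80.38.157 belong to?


First octet: 63
Binary: 00111111
0xxxxxxx -> Class A (1-126)
Class A, default mask 255.0.0.0 (/8)


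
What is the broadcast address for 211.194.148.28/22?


Network: 211.194.148.0/22
Host bits = 10
Set all host bits to 1:
Broadcast: 211.194.151.255


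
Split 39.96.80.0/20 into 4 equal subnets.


New prefix = 20 + 2 = 22
Each subnet has 1024 addresses
  39.96.80.0/22
  39.96.84.0/22
  39.96.88.0/22
  39.96.92.0/22
Subnets: 39.96.80.0/22, 39.96.84.0/22, 39.96.88.0/22, 39.96.92.0/22


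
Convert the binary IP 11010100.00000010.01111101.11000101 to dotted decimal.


11010100 = 212
00000010 = 2
01111101 = 125
11000101 = 197
IP: 212.2.125.197


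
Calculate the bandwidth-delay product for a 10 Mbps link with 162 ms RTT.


BDP = bandwidth * RTT
= 10 Mbps * 162 ms
= 10 * 1e6 * 162 / 1000 bits
= 1620000 bits
= 202500 bytes
= 197.7539 KB
BDP = 1620000 bits (202500 bytes)


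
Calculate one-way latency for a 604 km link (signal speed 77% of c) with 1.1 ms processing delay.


Speed = 0.77 * 3e5 km/s = 231000 km/s
Propagation delay = 604 / 231000 = 0.0026 s = 2.6147 ms
Processing delay = 1.1 ms
Total one-way latency = 3.7147 ms


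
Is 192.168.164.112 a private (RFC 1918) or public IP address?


RFC 1918 private ranges:
  10.0.0.0/8 (10.0.0.0 - 10.255.255.255)
  172.16.0.0/12 (172.16.0.0 - 172.31.255.255)
  192.168.0.0/16 (192.168.0.0 - 192.168.255.255)
Private (in 192.168.0.0/16)


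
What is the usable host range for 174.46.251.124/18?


Network: 174.46.192.0
Broadcast: 174.46.255.255
First usable = network + 1
Last usable = broadcast - 1
Range: 174.46.192.1 to 174.46.255.254


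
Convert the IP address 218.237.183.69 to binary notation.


218 = 11011010
237 = 11101101
183 = 10110111
69 = 01000101
Binary: 11011010.11101101.10110111.01000101


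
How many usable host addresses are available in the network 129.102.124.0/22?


Host bits = 32 - 22 = 10
Total addresses = 2^10 = 1024
Usable = total - 2 (network and broadcast)
Usable hosts: 1022


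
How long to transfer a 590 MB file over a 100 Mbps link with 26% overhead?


Effective throughput = 100 * (1 - 26/100) = 74 Mbps
File size in Mb = 590 * 8 = 4720 Mb
Time = 4720 / 74
Time = 63.7838 seconds


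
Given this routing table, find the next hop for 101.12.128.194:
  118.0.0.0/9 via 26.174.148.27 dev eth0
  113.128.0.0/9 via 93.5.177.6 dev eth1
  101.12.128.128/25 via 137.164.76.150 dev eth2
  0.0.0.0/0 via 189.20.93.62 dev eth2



Longest prefix match for 101.12.128.194:
  /9 118.0.0.0: no
  /9 113.128.0.0: no
  /25 101.12.128.128: MATCH
  /0 0.0.0.0: MATCH
Selected: next-hop 137.164.76.150 via eth2 (matched /25)


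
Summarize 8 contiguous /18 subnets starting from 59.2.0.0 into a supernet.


Original prefix: /18
Number of subnets: 8 = 2^3
New prefix = 18 - 3 = 15
Supernet: 59.2.0.0/15


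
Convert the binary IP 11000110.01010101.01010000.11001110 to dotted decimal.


11000110 = 198
01010101 = 85
01010000 = 80
11001110 = 206
IP: 198.85.80.206


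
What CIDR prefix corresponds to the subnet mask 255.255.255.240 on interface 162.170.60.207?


Binary: 11111111.11111111.11111111.11110000
Count leading 1s
Prefix: /28


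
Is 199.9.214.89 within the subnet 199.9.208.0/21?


Subnet network: 199.9.208.0
Test IP AND mask: 199.9.208.0
Yes, 199.9.214.89 is in 199.9.208.0/21


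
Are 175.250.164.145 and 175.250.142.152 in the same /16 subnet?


Mask: 255.255.0.0
175.250.164.145 AND mask = 175.250.0.0
175.250.142.152 AND mask = 175.250.0.0
Yes, same subnet (175.250.0.0)


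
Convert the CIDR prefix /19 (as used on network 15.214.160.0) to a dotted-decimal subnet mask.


/19 means 19 network bits, 13 host bits
Binary: 11111111111111111110000000000000
Mask: 255.255.224.0


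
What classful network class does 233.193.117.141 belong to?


First octet: 233
Binary: 11101001
1110xxxx -> Class D (224-239)
Class D (multicast), default mask N/A


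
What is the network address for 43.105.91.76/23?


IP:   00101011.01101001.01011011.01001100
Mask: 11111111.11111111.11111110.00000000
AND operation:
Net:  00101011.01101001.01011010.00000000
Network: 43.105.90.0/23


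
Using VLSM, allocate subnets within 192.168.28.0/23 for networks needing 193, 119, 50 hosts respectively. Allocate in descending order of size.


193 hosts -> /24 (254 usable): 192.168.28.0/24
119 hosts -> /25 (126 usable): 192.168.29.0/25
50 hosts -> /26 (62 usable): 192.168.29.128/26
Allocation: 192.168.28.0/24 (193 hosts, 254 usable); 192.168.29.0/25 (119 hosts, 126 usable); 192.168.29.128/26 (50 hosts, 62 usable)


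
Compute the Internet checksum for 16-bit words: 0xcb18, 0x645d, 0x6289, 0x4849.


Sum all words (with carry folding):
+ 0xcb18 = 0xcb18
+ 0x645d = 0x2f76
+ 0x6289 = 0x91ff
+ 0x4849 = 0xda48
One's complement: ~0xda48
Checksum = 0x25b7


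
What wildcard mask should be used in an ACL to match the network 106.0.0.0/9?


Subnet mask: 255.128.0.0
Wildcard = 255.255.255.255 - subnet mask
255 - 255 = 0
255 - 128 = 127
255 - 0 = 255
255 - 0 = 255
Wildcard: 0.127.255.255


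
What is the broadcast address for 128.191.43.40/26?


Network: 128.191.43.0/26
Host bits = 6
Set all host bits to 1:
Broadcast: 128.191.43.63


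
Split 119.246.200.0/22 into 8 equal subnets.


New prefix = 22 + 3 = 25
Each subnet has 128 addresses
  119.246.200.0/25
  119.246.200.128/25
  119.246.201.0/25
  119.246.201.128/25
  119.246.202.0/25
  119.246.202.128/25
  119.246.203.0/25
  119.246.203.128/25
Subnets: 119.246.200.0/25, 119.246.200.128/25, 119.246.201.0/25, 119.246.201.128/25, 119.246.202.0/25, 119.246.202.128/25, 119.246.203.0/25, 119.246.203.128/25


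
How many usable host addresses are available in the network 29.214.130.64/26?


Host bits = 32 - 26 = 6
Total addresses = 2^6 = 64
Usable = total - 2 (network and broadcast)
Usable hosts: 62


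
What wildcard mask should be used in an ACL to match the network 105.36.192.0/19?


Subnet mask: 255.255.224.0
Wildcard = 255.255.255.255 - subnet mask
255 - 255 = 0
255 - 255 = 0
255 - 224 = 31
255 - 0 = 255
Wildcard: 0.0.31.255


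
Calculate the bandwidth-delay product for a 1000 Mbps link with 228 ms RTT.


BDP = bandwidth * RTT
= 1000 Mbps * 228 ms
= 1000 * 1e6 * 228 / 1000 bits
= 228000000 bits
= 28500000 bytes
= 27832.0312 KB
BDP = 228000000 bits (28500000 bytes)


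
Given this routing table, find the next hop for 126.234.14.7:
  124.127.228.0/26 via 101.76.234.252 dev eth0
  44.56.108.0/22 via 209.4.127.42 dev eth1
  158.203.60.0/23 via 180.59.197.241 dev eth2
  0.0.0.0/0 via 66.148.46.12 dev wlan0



Longest prefix match for 126.234.14.7:
  /26 124.127.228.0: no
  /22 44.56.108.0: no
  /23 158.203.60.0: no
  /0 0.0.0.0: MATCH
Selected: next-hop 66.148.46.12 via wlan0 (matched /0)


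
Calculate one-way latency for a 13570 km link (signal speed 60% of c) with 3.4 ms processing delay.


Speed = 0.6 * 3e5 km/s = 180000 km/s
Propagation delay = 13570 / 180000 = 0.0754 s = 75.3889 ms
Processing delay = 3.4 ms
Total one-way latency = 78.7889 ms


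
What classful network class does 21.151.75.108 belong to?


First octet: 21
Binary: 00010101
0xxxxxxx -> Class A (1-126)
Class A, default mask 255.0.0.0 (/8)


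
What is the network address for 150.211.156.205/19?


IP:   10010110.11010011.10011100.11001101
Mask: 11111111.11111111.11100000.00000000
AND operation:
Net:  10010110.11010011.10000000.00000000
Network: 150.211.128.0/19


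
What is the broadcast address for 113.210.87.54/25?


Network: 113.210.87.0/25
Host bits = 7
Set all host bits to 1:
Broadcast: 113.210.87.127


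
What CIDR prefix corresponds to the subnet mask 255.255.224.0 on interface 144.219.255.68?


Binary: 11111111.11111111.11100000.00000000
Count leading 1s
Prefix: /19


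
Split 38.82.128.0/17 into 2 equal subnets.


New prefix = 17 + 1 = 18
Each subnet has 16384 addresses
  38.82.128.0/18
  38.82.192.0/18
Subnets: 38.82.128.0/18, 38.82.192.0/18


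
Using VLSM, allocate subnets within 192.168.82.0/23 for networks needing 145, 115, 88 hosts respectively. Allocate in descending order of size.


145 hosts -> /24 (254 usable): 192.168.82.0/24
115 hosts -> /25 (126 usable): 192.168.83.0/25
88 hosts -> /25 (126 usable): 192.168.83.128/25
Allocation: 192.168.82.0/24 (145 hosts, 254 usable); 192.168.83.0/25 (115 hosts, 126 usable); 192.168.83.128/25 (88 hosts, 126 usable)


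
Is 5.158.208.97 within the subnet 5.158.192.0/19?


Subnet network: 5.158.192.0
Test IP AND mask: 5.158.192.0
Yes, 5.158.208.97 is in 5.158.192.0/19


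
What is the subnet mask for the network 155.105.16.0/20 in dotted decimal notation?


/20 means 20 network bits, 12 host bits
Binary: 11111111111111111111000000000000
Mask: 255.255.240.0


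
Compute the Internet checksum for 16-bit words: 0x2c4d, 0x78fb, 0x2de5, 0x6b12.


Sum all words (with carry folding):
+ 0x2c4d = 0x2c4d
+ 0x78fb = 0xa548
+ 0x2de5 = 0xd32d
+ 0x6b12 = 0x3e40
One's complement: ~0x3e40
Checksum = 0xc1bf


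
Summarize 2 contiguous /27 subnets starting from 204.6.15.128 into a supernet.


Original prefix: /27
Number of subnets: 2 = 2^1
New prefix = 27 - 1 = 26
Supernet: 204.6.15.128/26


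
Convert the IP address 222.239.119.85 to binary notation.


222 = 11011110
239 = 11101111
119 = 01110111
85 = 01010101
Binary: 11011110.11101111.01110111.01010101


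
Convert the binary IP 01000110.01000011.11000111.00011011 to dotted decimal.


01000110 = 70
01000011 = 67
11000111 = 199
00011011 = 27
IP: 70.67.199.27


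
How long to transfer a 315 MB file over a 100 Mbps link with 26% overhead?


Effective throughput = 100 * (1 - 26/100) = 74 Mbps
File size in Mb = 315 * 8 = 2520 Mb
Time = 2520 / 74
Time = 34.0541 seconds


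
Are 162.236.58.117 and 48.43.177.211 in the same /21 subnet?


Mask: 255.255.248.0
162.236.58.117 AND mask = 162.236.56.0
48.43.177.211 AND mask = 48.43.176.0
No, different subnets (162.236.56.0 vs 48.43.176.0)


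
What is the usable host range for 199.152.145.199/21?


Network: 199.152.144.0
Broadcast: 199.152.151.255
First usable = network + 1
Last usable = broadcast - 1
Range: 199.152.144.1 to 199.152.151.254


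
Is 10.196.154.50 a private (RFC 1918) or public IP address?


RFC 1918 private ranges:
  10.0.0.0/8 (10.0.0.0 - 10.255.255.255)
  172.16.0.0/12 (172.16.0.0 - 172.31.255.255)
  192.168.0.0/16 (192.168.0.0 - 192.168.255.255)
Private (in 10.0.0.0/8)


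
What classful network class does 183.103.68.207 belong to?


First octet: 183
Binary: 10110111
10xxxxxx -> Class B (128-191)
Class B, default mask 255.255.0.0 (/16)


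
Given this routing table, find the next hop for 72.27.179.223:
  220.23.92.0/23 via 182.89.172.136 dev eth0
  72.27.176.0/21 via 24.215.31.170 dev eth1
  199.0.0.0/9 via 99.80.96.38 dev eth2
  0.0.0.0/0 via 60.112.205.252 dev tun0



Longest prefix match for 72.27.179.223:
  /23 220.23.92.0: no
  /21 72.27.176.0: MATCH
  /9 199.0.0.0: no
  /0 0.0.0.0: MATCH
Selected: next-hop 24.215.31.170 via eth1 (matched /21)


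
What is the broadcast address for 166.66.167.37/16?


Network: 166.66.0.0/16
Host bits = 16
Set all host bits to 1:
Broadcast: 166.66.255.255


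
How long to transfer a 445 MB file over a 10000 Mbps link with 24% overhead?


Effective throughput = 10000 * (1 - 24/100) = 7600 Mbps
File size in Mb = 445 * 8 = 3560 Mb
Time = 3560 / 7600
Time = 0.4684 seconds


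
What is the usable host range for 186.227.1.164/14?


Network: 186.224.0.0
Broadcast: 186.227.255.255
First usable = network + 1
Last usable = broadcast - 1
Range: 186.224.0.1 to 186.227.255.254


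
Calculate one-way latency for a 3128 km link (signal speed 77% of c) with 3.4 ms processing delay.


Speed = 0.77 * 3e5 km/s = 231000 km/s
Propagation delay = 3128 / 231000 = 0.0135 s = 13.5411 ms
Processing delay = 3.4 ms
Total one-way latency = 16.9411 ms


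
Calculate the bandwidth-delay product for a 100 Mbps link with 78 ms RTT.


BDP = bandwidth * RTT
= 100 Mbps * 78 ms
= 100 * 1e6 * 78 / 1000 bits
= 7800000 bits
= 975000 bytes
= 952.1484 KB
BDP = 7800000 bits (975000 bytes)


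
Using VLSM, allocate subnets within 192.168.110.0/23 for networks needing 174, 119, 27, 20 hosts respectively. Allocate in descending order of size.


174 hosts -> /24 (254 usable): 192.168.110.0/24
119 hosts -> /25 (126 usable): 192.168.111.0/25
27 hosts -> /27 (30 usable): 192.168.111.128/27
20 hosts -> /27 (30 usable): 192.168.111.160/27
Allocation: 192.168.110.0/24 (174 hosts, 254 usable); 192.168.111.0/25 (119 hosts, 126 usable); 192.168.111.128/27 (27 hosts, 30 usable); 192.168.111.160/27 (20 hosts, 30 usable)


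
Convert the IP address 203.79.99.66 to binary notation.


203 = 11001011
79 = 01001111
99 = 01100011
66 = 01000010
Binary: 11001011.01001111.01100011.01000010


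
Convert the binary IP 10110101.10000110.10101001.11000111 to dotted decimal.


10110101 = 181
10000110 = 134
10101001 = 169
11000111 = 199
IP: 181.134.169.199


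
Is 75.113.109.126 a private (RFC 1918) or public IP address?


RFC 1918 private ranges:
  10.0.0.0/8 (10.0.0.0 - 10.255.255.255)
  172.16.0.0/12 (172.16.0.0 - 172.31.255.255)
  192.168.0.0/16 (192.168.0.0 - 192.168.255.255)
Public (not in any RFC 1918 range)


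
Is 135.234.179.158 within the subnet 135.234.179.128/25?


Subnet network: 135.234.179.128
Test IP AND mask: 135.234.179.128
Yes, 135.234.179.158 is in 135.234.179.128/25


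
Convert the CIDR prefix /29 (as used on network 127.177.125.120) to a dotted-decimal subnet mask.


/29 means 29 network bits, 3 host bits
Binary: 11111111111111111111111111111000
Mask: 255.255.255.248


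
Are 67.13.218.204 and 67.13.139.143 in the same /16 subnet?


Mask: 255.255.0.0
67.13.218.204 AND mask = 67.13.0.0
67.13.139.143 AND mask = 67.13.0.0
Yes, same subnet (67.13.0.0)


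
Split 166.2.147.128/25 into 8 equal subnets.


New prefix = 25 + 3 = 28
Each subnet has 16 addresses
  166.2.147.128/28
  166.2.147.144/28
  166.2.147.160/28
  166.2.147.176/28
  166.2.147.192/28
  166.2.147.208/28
  166.2.147.224/28
  166.2.147.240/28
Subnets: 166.2.147.128/28, 166.2.147.144/28, 166.2.147.160/28, 166.2.147.176/28, 166.2.147.192/28, 166.2.147.208/28, 166.2.147.224/28, 166.2.147.240/28


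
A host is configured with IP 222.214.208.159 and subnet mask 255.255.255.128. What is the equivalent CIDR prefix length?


Binary: 11111111.11111111.11111111.10000000
Count leading 1s
Prefix: /25


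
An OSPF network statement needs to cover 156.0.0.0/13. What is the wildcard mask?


Subnet mask: 255.248.0.0
Wildcard = 255.255.255.255 - subnet mask
255 - 255 = 0
255 - 248 = 7
255 - 0 = 255
255 - 0 = 255
Wildcard: 0.7.255.255


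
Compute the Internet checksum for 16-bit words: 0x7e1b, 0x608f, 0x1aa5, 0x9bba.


Sum all words (with carry folding):
+ 0x7e1b = 0x7e1b
+ 0x608f = 0xdeaa
+ 0x1aa5 = 0xf94f
+ 0x9bba = 0x950a
One's complement: ~0x950a
Checksum = 0x6af5


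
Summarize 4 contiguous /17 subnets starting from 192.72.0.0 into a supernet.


Original prefix: /17
Number of subnets: 4 = 2^2
New prefix = 17 - 2 = 15
Supernet: 192.72.0.0/15


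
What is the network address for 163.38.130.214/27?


IP:   10100011.00100110.10000010.11010110
Mask: 11111111.11111111.11111111.11100000
AND operation:
Net:  10100011.00100110.10000010.11000000
Network: 163.38.130.192/27


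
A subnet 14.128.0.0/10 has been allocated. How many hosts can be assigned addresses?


Host bits = 32 - 10 = 22
Total addresses = 2^22 = 4194304
Usable = total - 2 (network and broadcast)
Usable hosts: 4194302


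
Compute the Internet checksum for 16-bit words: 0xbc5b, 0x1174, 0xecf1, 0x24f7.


Sum all words (with carry folding):
+ 0xbc5b = 0xbc5b
+ 0x1174 = 0xcdcf
+ 0xecf1 = 0xbac1
+ 0x24f7 = 0xdfb8
One's complement: ~0xdfb8
Checksum = 0x2047


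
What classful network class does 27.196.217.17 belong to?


First octet: 27
Binary: 00011011
0xxxxxxx -> Class A (1-126)
Class A, default mask 255.0.0.0 (/8)


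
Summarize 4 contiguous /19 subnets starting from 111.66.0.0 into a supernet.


Original prefix: /19
Number of subnets: 4 = 2^2
New prefix = 19 - 2 = 17
Supernet: 111.66.0.0/17


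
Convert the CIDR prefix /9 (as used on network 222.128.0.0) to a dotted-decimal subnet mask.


/9 means 9 network bits, 23 host bits
Binary: 11111111100000000000000000000000
Mask: 255.128.0.0


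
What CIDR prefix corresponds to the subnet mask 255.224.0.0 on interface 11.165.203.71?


Binary: 11111111.11100000.00000000.00000000
Count leading 1s
Prefix: /11


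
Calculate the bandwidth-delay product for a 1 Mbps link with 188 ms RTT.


BDP = bandwidth * RTT
= 1 Mbps * 188 ms
= 1 * 1e6 * 188 / 1000 bits
= 188000 bits
= 23500 bytes
= 22.9492 KB
BDP = 188000 bits (23500 bytes)


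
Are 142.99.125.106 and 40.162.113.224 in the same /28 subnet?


Mask: 255.255.255.240
142.99.125.106 AND mask = 142.99.125.96
40.162.113.224 AND mask = 40.162.113.224
No, different subnets (142.99.125.96 vs 40.162.113.224)


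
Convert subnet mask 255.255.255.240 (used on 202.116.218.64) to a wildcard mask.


Subnet mask: 255.255.255.240
Wildcard = 255.255.255.255 - subnet mask
255 - 255 = 0
255 - 255 = 0
255 - 255 = 0
255 - 240 = 15
Wildcard: 0.0.0.15


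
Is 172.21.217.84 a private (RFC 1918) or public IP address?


RFC 1918 private ranges:
  10.0.0.0/8 (10.0.0.0 - 10.255.255.255)
  172.16.0.0/12 (172.16.0.0 - 172.31.255.255)
  192.168.0.0/16 (192.168.0.0 - 192.168.255.255)
Private (in 172.16.0.0/12)


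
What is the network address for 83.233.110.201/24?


IP:   01010011.11101001.01101110.11001001
Mask: 11111111.11111111.11111111.00000000
AND operation:
Net:  01010011.11101001.01101110.00000000
Network: 83.233.110.0/24


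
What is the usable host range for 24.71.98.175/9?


Network: 24.0.0.0
Broadcast: 24.127.255.255
First usable = network + 1
Last usable = broadcast - 1
Range: 24.0.0.1 to 24.127.255.254


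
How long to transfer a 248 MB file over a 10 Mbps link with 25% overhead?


Effective throughput = 10 * (1 - 25/100) = 7.5 Mbps
File size in Mb = 248 * 8 = 1984 Mb
Time = 1984 / 7.5
Time = 264.5333 seconds


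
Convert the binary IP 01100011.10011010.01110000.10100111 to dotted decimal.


01100011 = 99
10011010 = 154
01110000 = 112
10100111 = 167
IP: 99.154.112.167


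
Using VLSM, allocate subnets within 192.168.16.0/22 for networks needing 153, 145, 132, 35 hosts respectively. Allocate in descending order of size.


153 hosts -> /24 (254 usable): 192.168.16.0/24
145 hosts -> /24 (254 usable): 192.168.17.0/24
132 hosts -> /24 (254 usable): 192.168.18.0/24
35 hosts -> /26 (62 usable): 192.168.19.0/26
Allocation: 192.168.16.0/24 (153 hosts, 254 usable); 192.168.17.0/24 (145 hosts, 254 usable); 192.168.18.0/24 (132 hosts, 254 usable); 192.168.19.0/26 (35 hosts, 62 usable)


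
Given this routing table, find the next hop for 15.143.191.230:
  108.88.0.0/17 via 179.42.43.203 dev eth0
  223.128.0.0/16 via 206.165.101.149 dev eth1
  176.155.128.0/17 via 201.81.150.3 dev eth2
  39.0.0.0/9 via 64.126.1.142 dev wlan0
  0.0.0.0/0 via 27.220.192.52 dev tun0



Longest prefix match for 15.143.191.230:
  /17 108.88.0.0: no
  /16 223.128.0.0: no
  /17 176.155.128.0: no
  /9 39.0.0.0: no
  /0 0.0.0.0: MATCH
Selected: next-hop 27.220.192.52 via tun0 (matched /0)


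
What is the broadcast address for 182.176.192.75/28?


Network: 182.176.192.64/28
Host bits = 4
Set all host bits to 1:
Broadcast: 182.176.192.79


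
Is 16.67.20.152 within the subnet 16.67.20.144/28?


Subnet network: 16.67.20.144
Test IP AND mask: 16.67.20.144
Yes, 16.67.20.152 is in 16.67.20.144/28


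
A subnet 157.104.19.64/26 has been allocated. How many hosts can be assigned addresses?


Host bits = 32 - 26 = 6
Total addresses = 2^6 = 64
Usable = total - 2 (network and broadcast)
Usable hosts: 62


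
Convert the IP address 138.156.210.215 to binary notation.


138 = 10001010
156 = 10011100
210 = 11010010
215 = 11010111
Binary: 10001010.10011100.11010010.11010111


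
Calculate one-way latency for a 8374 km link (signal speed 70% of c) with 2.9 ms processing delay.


Speed = 0.7 * 3e5 km/s = 210000 km/s
Propagation delay = 8374 / 210000 = 0.0399 s = 39.8762 ms
Processing delay = 2.9 ms
Total one-way latency = 42.7762 ms


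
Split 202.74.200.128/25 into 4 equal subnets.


New prefix = 25 + 2 = 27
Each subnet has 32 addresses
  202.74.200.128/27
  202.74.200.160/27
  202.74.200.192/27
  202.74.200.224/27
Subnets: 202.74.200.128/27, 202.74.200.160/27, 202.74.200.192/27, 202.74.200.224/27


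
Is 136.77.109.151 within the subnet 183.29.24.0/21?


Subnet network: 183.29.24.0
Test IP AND mask: 136.77.104.0
No, 136.77.109.151 is not in 183.29.24.0/21


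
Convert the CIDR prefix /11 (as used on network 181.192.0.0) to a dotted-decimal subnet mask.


/11 means 11 network bits, 21 host bits
Binary: 11111111111000000000000000000000
Mask: 255.224.0.0


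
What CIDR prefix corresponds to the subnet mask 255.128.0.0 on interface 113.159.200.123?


Binary: 11111111.10000000.00000000.00000000
Count leading 1s
Prefix: /9


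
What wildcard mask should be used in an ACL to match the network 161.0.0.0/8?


Subnet mask: 255.0.0.0
Wildcard = 255.255.255.255 - subnet mask
255 - 255 = 0
255 - 0 = 255
255 - 0 = 255
255 - 0 = 255
Wildcard: 0.255.255.255


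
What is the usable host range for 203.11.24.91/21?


Network: 203.11.24.0
Broadcast: 203.11.31.255
First usable = network + 1
Last usable = broadcast - 1
Range: 203.11.24.1 to 203.11.31.254


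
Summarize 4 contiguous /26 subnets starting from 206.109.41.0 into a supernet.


Original prefix: /26
Number of subnets: 4 = 2^2
New prefix = 26 - 2 = 24
Supernet: 206.109.41.0/24


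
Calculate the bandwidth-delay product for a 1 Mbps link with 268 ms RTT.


BDP = bandwidth * RTT
= 1 Mbps * 268 ms
= 1 * 1e6 * 268 / 1000 bits
= 268000 bits
= 33500 bytes
= 32.7148 KB
BDP = 268000 bits (33500 bytes)


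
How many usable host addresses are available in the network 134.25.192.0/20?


Host bits = 32 - 20 = 12
Total addresses = 2^12 = 4096
Usable = total - 2 (network and broadcast)
Usable hosts: 4094
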